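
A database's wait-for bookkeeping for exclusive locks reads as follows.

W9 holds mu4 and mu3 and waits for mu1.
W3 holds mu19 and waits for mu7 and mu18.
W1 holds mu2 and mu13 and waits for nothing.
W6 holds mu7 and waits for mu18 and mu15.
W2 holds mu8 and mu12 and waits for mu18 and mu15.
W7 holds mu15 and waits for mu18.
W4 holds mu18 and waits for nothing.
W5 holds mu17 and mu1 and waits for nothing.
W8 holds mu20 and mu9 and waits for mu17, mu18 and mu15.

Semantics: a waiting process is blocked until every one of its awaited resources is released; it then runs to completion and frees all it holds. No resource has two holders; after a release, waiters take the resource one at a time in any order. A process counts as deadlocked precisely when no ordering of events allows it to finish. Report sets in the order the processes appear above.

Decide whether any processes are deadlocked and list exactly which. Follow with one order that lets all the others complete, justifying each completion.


The deadlocked set is empty.
Key observation: the waits form no ring: some process can always run, and its releases unblock the others one by one.
One completion order for the rest: W4, W7, W5, W1, W6, W2, W8, W3, W9.
Walking it through:
  W4: no waits; runs immediately, freeing mu18
  run W7 (all its waits — mu18 — are resolved); releases mu15
  W5: no waits; runs immediately, freeing mu17 and mu1
  W1: no waits; runs immediately, freeing mu2 and mu13
  run W6 (all its waits — mu18 and mu15 — are resolved); releases mu7
  run W2 (all its waits — mu18 and mu15 — are resolved); releases mu8 and mu12
  run W8 (all its waits — mu17, mu18 and mu15 — are resolved); releases mu20 and mu9
  run W3 (all its waits — mu7 and mu18 — are resolved); releases mu19
  run W9 (all its waits — mu1 — are resolved); releases mu4 and mu3


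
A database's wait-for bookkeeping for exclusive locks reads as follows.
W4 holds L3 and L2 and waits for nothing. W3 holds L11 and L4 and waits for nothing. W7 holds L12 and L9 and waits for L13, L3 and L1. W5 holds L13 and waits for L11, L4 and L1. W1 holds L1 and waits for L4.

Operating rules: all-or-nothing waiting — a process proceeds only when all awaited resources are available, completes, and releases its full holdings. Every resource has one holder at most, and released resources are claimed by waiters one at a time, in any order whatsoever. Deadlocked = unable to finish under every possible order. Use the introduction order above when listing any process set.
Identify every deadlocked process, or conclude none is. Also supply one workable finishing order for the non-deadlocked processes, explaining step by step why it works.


The deadlocked set is empty.
Key observation: there is no circular wait here — follow any chain and it reaches a process that is free to run now.
A valid finishing order for the others: W3, W4, W1, W5, W7.
Step-by-step check:
  W3 waits on nothing -> runs at once and releases L11 and L4
  W4 waits on nothing -> runs at once and releases L3 and L2
  run W1 (all its waits — L4 — are resolved); releases L1
  run W5 (all its waits — L11, L4 and L1 — are resolved); releases L13
  run W7 (all its waits — L13, L3 and L1 — are resolved); releases L12 and L9


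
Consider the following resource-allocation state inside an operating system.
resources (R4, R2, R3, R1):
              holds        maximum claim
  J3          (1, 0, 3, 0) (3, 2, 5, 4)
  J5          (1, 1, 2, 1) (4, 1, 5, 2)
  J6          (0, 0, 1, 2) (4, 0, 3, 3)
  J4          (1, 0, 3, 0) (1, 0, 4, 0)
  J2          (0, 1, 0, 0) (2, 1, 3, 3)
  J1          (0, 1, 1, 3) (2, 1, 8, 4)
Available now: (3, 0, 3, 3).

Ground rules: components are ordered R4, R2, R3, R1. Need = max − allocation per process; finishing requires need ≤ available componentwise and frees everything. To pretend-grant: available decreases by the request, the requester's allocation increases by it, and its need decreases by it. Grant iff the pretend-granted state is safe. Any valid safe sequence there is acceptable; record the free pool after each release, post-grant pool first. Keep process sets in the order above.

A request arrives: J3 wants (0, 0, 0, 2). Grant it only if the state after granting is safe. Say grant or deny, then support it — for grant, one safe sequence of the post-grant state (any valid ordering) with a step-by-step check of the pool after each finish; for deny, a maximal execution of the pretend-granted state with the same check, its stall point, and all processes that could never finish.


GRANT — the state after the grant stays safe, e.g. via J5, J4, J6, J2, J1, J3.
Key observation: granting shrinks the pool to (3, 0, 3, 1), yet J5 still fits and the chain goes through.
Verifying the post-grant state step by step:
  pool = (3, 0, 3, 1)
  J5: need (3, 0, 3, 1) fits (3, 0, 3, 1); releases (1, 1, 2, 1), pool now (4, 1, 5, 2)
  J4: need (0, 0, 1, 0) fits (4, 1, 5, 2); releases (1, 0, 3, 0), pool now (5, 1, 8, 2)
  J6: need (4, 0, 2, 1) fits (5, 1, 8, 2); releases (0, 0, 1, 2), pool now (5, 1, 9, 4)
  J2: need (2, 0, 3, 3) fits (5, 1, 9, 4); releases (0, 1, 0, 0), pool now (5, 2, 9, 4)
  J1: need (2, 0, 7, 1) fits (5, 2, 9, 4); releases (0, 1, 1, 3), pool now (5, 3, 10, 7)
  J3: need (2, 2, 2, 2) fits (5, 3, 10, 7); releases (1, 0, 3, 2), pool now (6, 3, 13, 9)


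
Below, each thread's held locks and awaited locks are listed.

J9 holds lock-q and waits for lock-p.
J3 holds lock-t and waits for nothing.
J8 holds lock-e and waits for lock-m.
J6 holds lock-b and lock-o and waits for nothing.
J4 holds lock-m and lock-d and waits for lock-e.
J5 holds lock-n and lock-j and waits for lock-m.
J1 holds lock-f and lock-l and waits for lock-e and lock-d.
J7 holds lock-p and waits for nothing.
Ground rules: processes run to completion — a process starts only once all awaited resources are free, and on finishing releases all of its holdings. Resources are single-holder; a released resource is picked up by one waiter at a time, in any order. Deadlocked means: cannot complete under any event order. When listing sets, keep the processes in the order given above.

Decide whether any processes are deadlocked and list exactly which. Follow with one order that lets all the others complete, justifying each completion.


Deadlocked: J8, J4, J5 and J1.
Key observation: the knot is the closed ring of waits J8 -> J4 -> J8; J5 and J1 wait into the deadlock from upstream.
The rest can finish in the order J6, J7, J3, J9.
Step-by-step check:
  run J6 (it waits on nothing); releases lock-b and lock-o
  run J7 (it waits on nothing); releases lock-p
  run J3 (it waits on nothing); releases lock-t
  J9: everything it awaited (lock-p) is free; runs, freeing lock-q


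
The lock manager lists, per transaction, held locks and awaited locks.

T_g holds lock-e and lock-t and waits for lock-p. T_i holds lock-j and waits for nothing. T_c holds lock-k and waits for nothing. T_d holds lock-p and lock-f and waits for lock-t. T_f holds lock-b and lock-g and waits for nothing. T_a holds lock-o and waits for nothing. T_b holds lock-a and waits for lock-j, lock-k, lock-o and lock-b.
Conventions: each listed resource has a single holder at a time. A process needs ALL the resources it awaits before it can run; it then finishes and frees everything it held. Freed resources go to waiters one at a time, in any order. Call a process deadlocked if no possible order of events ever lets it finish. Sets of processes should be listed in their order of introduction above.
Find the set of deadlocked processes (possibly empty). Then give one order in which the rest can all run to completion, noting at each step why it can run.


Deadlocked set: T_g and T_d.
Key observation: T_g -> T_d -> T_g is a circular wait — nothing in it can go first; no other process is dragged down with it.
A valid finishing order for the others: T_f, T_c, T_a, T_i, T_b.
Walking it through:
  run T_f (it waits on nothing); releases lock-b and lock-g
  run T_c (it waits on nothing); releases lock-k
  run T_a (it waits on nothing); releases lock-o
  run T_i (it waits on nothing); releases lock-j
  T_b waits on lock-j, lock-k, lock-o and lock-b — all released -> runs and releases lock-a


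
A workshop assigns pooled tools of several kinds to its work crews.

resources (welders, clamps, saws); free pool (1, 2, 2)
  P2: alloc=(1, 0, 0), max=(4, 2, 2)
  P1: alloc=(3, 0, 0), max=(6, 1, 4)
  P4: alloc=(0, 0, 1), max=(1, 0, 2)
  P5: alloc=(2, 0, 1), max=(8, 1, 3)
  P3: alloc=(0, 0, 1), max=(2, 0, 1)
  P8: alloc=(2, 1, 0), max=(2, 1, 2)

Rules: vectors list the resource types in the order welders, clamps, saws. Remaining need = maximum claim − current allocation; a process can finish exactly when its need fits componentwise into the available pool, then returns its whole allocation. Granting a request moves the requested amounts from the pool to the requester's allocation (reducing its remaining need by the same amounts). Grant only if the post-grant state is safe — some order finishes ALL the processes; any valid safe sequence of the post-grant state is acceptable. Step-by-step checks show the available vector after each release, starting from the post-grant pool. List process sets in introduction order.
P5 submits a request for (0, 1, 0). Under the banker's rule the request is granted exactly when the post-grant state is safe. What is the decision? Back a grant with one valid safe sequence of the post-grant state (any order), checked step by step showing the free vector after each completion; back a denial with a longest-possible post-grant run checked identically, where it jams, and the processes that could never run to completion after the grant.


GRANT — the state after the grant stays safe, e.g. via P8, P3, P4, P1, P5, P2.
Key observation: even at the reduced pool (1, 1, 2), P8 fits immediately, so safety survives the grant.
Verifying the post-grant state step by step:
  pool = (1, 1, 2)
  run P8 (needs (0, 0, 2), free (1, 1, 2)); after release of (2, 1, 0) the pool is (3, 2, 2)
  run P3 (needs (2, 0, 0), free (3, 2, 2)); after release of (0, 0, 1) the pool is (3, 2, 3)
  run P4 (needs (1, 0, 1), free (3, 2, 3)); after release of (0, 0, 1) the pool is (3, 2, 4)
  run P1 (needs (3, 1, 4), free (3, 2, 4)); after release of (3, 0, 0) the pool is (6, 2, 4)
  run P5 (needs (6, 0, 2), free (6, 2, 4)); after release of (2, 1, 1) the pool is (8, 3, 5)
  run P2 (needs (3, 2, 2), free (8, 3, 5)); after release of (1, 0, 0) the pool is (9, 3, 5)


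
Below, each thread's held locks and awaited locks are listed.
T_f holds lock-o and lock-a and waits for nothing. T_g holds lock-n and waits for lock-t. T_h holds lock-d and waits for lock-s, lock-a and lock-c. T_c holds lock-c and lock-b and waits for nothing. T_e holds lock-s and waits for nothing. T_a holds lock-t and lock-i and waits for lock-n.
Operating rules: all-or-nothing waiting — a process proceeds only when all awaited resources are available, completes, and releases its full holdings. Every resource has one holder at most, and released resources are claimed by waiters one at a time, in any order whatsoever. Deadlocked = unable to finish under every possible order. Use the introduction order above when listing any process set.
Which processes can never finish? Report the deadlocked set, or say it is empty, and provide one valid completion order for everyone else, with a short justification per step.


Deadlocked: T_g and T_a.
Key observation: T_g -> T_a -> T_g is a circular wait — nothing in it can go first; no other process is dragged down with it.
A valid finishing order for the others: T_f, T_c, T_e, T_h.
Walking it through:
  T_f waits on nothing -> runs at once and releases lock-o and lock-a
  T_c waits on nothing -> runs at once and releases lock-c and lock-b
  T_e waits on nothing -> runs at once and releases lock-s
  T_h: everything it awaited (lock-s, lock-a and lock-c) is free; runs, freeing lock-d


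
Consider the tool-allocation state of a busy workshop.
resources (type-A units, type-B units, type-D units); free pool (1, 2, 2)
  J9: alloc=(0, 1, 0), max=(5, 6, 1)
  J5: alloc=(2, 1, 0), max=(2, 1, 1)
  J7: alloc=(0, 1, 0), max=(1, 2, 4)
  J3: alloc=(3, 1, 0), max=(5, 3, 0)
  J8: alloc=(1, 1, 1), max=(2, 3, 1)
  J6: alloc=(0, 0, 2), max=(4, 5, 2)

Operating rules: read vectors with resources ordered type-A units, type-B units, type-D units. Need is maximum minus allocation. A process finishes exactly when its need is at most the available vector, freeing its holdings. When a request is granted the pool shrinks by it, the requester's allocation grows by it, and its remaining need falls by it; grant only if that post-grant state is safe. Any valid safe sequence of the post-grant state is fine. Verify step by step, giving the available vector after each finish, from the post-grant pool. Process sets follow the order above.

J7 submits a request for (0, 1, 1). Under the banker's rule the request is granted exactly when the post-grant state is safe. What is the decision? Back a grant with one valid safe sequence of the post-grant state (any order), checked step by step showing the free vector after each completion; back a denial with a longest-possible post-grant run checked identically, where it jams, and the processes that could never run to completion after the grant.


DENY — the pretend-granted state is unsafe.
Key observation: after J5, J8, J3 the pool peaks at (7, 4, 2), and each blocked process is short somewhere: J9 on type-B units; J7 on type-D units; J6 on type-B units.
On the post-grant state, J5, J8, J3 is a maximal run — nothing extends it. Walking it through:
  pool = (1, 1, 1)
  J5: need (0, 0, 1) fits (1, 1, 1); releases (2, 1, 0), pool now (3, 2, 1)
  J8: need (1, 2, 0) fits (3, 2, 1); releases (1, 1, 1), pool now (4, 3, 2)
  J3: need (2, 2, 0) fits (4, 3, 2); releases (3, 1, 0), pool now (7, 4, 2)
  J9 still needs (5, 5, 1) but only (7, 4, 2) is free — short on type-B units
  J7 still needs (1, 0, 3) but only (7, 4, 2) is free — short on type-D units
  J6 still needs (4, 5, 0) but only (7, 4, 2) is free — short on type-B units
Processes that could never finish after the grant: J9, J7 and J6.


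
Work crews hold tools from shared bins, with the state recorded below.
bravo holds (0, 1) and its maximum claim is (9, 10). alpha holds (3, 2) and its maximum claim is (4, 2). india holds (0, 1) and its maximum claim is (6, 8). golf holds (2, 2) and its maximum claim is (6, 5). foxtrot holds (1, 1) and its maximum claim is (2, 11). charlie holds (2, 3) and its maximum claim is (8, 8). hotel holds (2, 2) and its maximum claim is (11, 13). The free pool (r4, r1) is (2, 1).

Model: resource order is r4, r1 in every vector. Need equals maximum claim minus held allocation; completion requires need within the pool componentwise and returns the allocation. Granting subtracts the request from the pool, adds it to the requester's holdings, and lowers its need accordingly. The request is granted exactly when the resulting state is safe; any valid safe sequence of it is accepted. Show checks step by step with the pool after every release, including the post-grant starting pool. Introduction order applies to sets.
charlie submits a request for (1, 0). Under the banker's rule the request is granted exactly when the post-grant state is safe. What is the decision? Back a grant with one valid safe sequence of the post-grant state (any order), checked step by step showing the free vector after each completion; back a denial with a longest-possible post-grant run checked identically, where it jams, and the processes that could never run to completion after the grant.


GRANT: granting preserves safety; a valid post-grant sequence is alpha, golf, charlie, india, bravo, foxtrot, hotel.
Key observation: with (1, 1) left after the transfer, alpha can run at once — the state stays safe.
Step-by-step check of the post-grant state:
  pool = (1, 1)
  alpha needs (1, 0) <= (1, 1) -> finishes; pool += (3, 2) = (4, 3)
  golf needs (4, 3) <= (4, 3) -> finishes; pool += (2, 2) = (6, 5)
  charlie needs (5, 5) <= (6, 5) -> finishes; pool += (3, 3) = (9, 8)
  india needs (6, 7) <= (9, 8) -> finishes; pool += (0, 1) = (9, 9)
  bravo needs (9, 9) <= (9, 9) -> finishes; pool += (0, 1) = (9, 10)
  foxtrot needs (1, 10) <= (9, 10) -> finishes; pool += (1, 1) = (10, 11)
  hotel needs (9, 11) <= (10, 11) -> finishes; pool += (2, 2) = (12, 13)


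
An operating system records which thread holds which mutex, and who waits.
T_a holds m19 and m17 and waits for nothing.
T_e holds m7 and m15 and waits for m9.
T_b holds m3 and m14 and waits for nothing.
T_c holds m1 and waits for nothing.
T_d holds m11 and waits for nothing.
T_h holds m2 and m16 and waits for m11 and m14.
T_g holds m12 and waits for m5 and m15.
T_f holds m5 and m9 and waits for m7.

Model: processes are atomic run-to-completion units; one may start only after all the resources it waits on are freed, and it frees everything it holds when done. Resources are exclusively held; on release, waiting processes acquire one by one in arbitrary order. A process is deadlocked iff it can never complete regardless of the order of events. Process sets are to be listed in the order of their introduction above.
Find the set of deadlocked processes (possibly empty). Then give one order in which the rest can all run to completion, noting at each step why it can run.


Deadlocked set: T_e, T_g and T_f.
Key observation: along T_e -> T_f -> T_e, each member waits on what the next one holds — a deadlock; T_g waits into the deadlock from upstream.
The rest can finish in the order T_a, T_d, T_b, T_h, T_c.
Step-by-step check:
  T_a: no waits; runs immediately, freeing m19 and m17
  T_d: no waits; runs immediately, freeing m11
  T_b: no waits; runs immediately, freeing m3 and m14
  T_h: everything it awaited (m11 and m14) is free; runs, freeing m2 and m16
  T_c: no waits; runs immediately, freeing m1


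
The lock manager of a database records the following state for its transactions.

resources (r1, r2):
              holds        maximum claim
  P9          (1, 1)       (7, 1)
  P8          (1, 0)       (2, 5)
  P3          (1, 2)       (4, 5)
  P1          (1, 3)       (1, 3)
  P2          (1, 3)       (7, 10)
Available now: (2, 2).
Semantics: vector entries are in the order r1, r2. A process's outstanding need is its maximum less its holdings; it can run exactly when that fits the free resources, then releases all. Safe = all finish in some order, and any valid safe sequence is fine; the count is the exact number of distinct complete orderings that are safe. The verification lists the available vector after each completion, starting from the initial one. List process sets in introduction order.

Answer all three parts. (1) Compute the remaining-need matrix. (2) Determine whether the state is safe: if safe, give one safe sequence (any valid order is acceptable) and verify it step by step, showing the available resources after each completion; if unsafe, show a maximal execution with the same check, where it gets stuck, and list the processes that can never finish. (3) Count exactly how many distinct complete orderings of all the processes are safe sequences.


(1) Remaining need (order r1, r2):
  P9: (6, 0)
  P8: (1, 5)
  P3: (3, 3)
  P1: (0, 0)
  P2: (6, 7)
(2) UNSAFE.
Key observation: even finishing P1, P8, P3 leaves just (5, 7) free — too little r1 for any of the remaining processes.
Going as far as possible: P1, P8, P3; after that, nothing fits. Check, step by step:
  pool = (2, 2)
  P1 needs (0, 0) <= (2, 2) -> finishes; pool += (1, 3) = (3, 5)
  P8 needs (1, 5) <= (3, 5) -> finishes; pool += (1, 0) = (4, 5)
  P3 needs (3, 3) <= (4, 5) -> finishes; pool += (1, 2) = (5, 7)
  blocked: P9 wants (6, 0), pool (5, 7) — not enough r1
  blocked: P2 wants (6, 7), pool (5, 7) — not enough r1
Processes that can never finish: P9 and P2.
(3) Exactly 0 of the possible complete orderings are safe sequences.


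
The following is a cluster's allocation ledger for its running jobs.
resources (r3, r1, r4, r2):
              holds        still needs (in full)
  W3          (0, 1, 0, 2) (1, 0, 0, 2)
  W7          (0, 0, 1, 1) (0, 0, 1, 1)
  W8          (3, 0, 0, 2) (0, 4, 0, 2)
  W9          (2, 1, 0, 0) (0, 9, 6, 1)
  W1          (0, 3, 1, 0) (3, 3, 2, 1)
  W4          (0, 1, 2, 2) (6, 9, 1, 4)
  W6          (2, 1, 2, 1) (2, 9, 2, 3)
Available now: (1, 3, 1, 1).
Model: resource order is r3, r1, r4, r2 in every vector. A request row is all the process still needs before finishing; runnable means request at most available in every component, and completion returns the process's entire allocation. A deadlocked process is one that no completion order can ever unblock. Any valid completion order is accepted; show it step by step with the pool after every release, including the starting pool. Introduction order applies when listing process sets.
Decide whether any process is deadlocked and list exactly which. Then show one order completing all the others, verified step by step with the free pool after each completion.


The deadlocked set is W9, W4 and W6.
Key observation: after W7, W3, W8, W1 complete, (4, 7, 3, 6) is the best the pool ever gets, yet each leftover process wants more r1.
The rest can finish in the order W7, W3, W8, W1. Verifying each step:
  pool = (1, 3, 1, 1)
  W7 needs (0, 0, 1, 1) <= (1, 3, 1, 1) -> finishes; pool += (0, 0, 1, 1) = (1, 3, 2, 2)
  W3 needs (1, 0, 0, 2) <= (1, 3, 2, 2) -> finishes; pool += (0, 1, 0, 2) = (1, 4, 2, 4)
  W8 needs (0, 4, 0, 2) <= (1, 4, 2, 4) -> finishes; pool += (3, 0, 0, 2) = (4, 4, 2, 6)
  W1 needs (3, 3, 2, 1) <= (4, 4, 2, 6) -> finishes; pool += (0, 3, 1, 0) = (4, 7, 3, 6)
The blocked processes can never fit:
  W9 still needs (0, 9, 6, 1) but only (4, 7, 3, 6) is free — short on r1 and r4
  W4 still needs (6, 9, 1, 4) but only (4, 7, 3, 6) is free — short on r3 and r1
  W6 still needs (2, 9, 2, 3) but only (4, 7, 3, 6) is free — short on r1


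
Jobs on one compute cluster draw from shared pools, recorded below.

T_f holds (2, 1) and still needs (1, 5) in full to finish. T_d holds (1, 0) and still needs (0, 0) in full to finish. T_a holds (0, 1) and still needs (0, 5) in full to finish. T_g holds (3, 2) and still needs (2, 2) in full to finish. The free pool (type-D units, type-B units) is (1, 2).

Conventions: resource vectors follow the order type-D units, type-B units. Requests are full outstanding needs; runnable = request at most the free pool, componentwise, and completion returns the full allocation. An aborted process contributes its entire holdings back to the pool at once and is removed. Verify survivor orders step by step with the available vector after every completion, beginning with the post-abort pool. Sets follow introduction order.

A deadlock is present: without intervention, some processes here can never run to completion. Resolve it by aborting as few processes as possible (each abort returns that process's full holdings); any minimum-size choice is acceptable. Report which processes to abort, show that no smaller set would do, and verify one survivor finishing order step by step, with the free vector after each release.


Abort T_a.
Key observation: the returned (0, 1) from T_a is what brings T_f — unrunnable before, under any order — into play at step 3.
Minimality: the empty abort set fails — the state is deadlocked as it stands.
One survivor order: T_d, T_g, T_f. Step-by-step check (post-abort pool first):
  pool = (1, 3)
  T_d: need (0, 0) fits (1, 3); releases (1, 0), pool now (2, 3)
  T_g: need (2, 2) fits (2, 3); releases (3, 2), pool now (5, 5)
  T_f: need (1, 5) fits (5, 5); releases (2, 1), pool now (7, 6)


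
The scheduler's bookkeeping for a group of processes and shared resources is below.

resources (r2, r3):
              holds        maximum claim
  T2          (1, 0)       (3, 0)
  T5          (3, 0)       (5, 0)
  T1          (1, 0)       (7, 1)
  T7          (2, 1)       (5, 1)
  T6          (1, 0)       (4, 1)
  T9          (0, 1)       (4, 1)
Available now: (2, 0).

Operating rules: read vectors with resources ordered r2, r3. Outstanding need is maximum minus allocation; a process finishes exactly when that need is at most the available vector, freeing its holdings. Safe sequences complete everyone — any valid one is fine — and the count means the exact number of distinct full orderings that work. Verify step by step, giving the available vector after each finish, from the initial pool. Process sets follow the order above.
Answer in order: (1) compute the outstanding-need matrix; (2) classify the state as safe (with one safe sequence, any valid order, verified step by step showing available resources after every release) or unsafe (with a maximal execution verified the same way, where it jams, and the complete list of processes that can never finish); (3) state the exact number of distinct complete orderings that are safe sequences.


(1) Remaining need (order r2, r3):
  T2: (2, 0)
  T5: (2, 0)
  T1: (6, 1)
  T7: (3, 0)
  T6: (3, 1)
  T9: (4, 0)
(2) The state is SAFE; one workable sequence: T5, T7, T2, T9, T1, T6.
Key observation: reading the order forward, T5 is the first process whose need (2, 0) meets the free pool (2, 0) exactly on a resource it requests.
Walking it through:
  pool = (2, 0)
  run T5 (needs (2, 0), free (2, 0)); after release of (3, 0) the pool is (5, 0)
  run T7 (needs (3, 0), free (5, 0)); after release of (2, 1) the pool is (7, 1)
  run T2 (needs (2, 0), free (7, 1)); after release of (1, 0) the pool is (8, 1)
  run T9 (needs (4, 0), free (8, 1)); after release of (0, 1) the pool is (8, 2)
  run T1 (needs (6, 1), free (8, 2)); after release of (1, 0) the pool is (9, 2)
  run T6 (needs (3, 1), free (9, 2)); after release of (1, 0) the pool is (10, 2)
(3) The exact count: 82 of the possible complete orderings are safe sequences.


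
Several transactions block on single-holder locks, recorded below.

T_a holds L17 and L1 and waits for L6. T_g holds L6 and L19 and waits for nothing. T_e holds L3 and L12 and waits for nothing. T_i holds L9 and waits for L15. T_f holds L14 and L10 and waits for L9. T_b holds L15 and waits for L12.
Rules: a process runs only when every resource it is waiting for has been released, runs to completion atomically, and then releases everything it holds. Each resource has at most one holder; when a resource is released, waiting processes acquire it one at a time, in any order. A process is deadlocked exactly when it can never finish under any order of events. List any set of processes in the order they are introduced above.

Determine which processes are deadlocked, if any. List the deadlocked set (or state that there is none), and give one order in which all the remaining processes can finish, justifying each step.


Nothing here is deadlocked.
Key observation: the wait graph is acyclic; completion cascades from the unblocked processes through everyone else.
A valid finishing order for the others: T_g, T_e, T_b, T_i, T_f, T_a.
Walking it through:
  run T_g (it waits on nothing); releases L6 and L19
  run T_e (it waits on nothing); releases L3 and L12
  T_b waits on L12 — all released -> runs and releases L15
  T_i waits on L15 — all released -> runs and releases L9
  T_f waits on L9 — all released -> runs and releases L14 and L10
  T_a waits on L6 — all released -> runs and releases L17 and L1


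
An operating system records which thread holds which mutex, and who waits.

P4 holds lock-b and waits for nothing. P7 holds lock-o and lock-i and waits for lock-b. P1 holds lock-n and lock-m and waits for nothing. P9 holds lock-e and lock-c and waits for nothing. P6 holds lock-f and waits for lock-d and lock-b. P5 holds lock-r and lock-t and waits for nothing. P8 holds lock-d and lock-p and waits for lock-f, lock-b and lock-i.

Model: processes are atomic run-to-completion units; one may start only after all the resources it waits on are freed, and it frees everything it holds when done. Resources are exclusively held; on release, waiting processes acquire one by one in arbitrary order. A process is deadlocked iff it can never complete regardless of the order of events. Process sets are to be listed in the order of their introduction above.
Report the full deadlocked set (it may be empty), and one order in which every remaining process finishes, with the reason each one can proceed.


Deadlocked: P6 and P8.
Key observation: along P6 -> P8 -> P6, each member waits on what the next one holds — a deadlock; no other process is dragged down with it.
One completion order for the rest: P9, P1, P5, P4, P7.
Walking it through:
  P9: no waits; runs immediately, freeing lock-e and lock-c
  P1: no waits; runs immediately, freeing lock-n and lock-m
  P5: no waits; runs immediately, freeing lock-r and lock-t
  P4: no waits; runs immediately, freeing lock-b
  run P7 (all its waits — lock-b — are resolved); releases lock-o and lock-i


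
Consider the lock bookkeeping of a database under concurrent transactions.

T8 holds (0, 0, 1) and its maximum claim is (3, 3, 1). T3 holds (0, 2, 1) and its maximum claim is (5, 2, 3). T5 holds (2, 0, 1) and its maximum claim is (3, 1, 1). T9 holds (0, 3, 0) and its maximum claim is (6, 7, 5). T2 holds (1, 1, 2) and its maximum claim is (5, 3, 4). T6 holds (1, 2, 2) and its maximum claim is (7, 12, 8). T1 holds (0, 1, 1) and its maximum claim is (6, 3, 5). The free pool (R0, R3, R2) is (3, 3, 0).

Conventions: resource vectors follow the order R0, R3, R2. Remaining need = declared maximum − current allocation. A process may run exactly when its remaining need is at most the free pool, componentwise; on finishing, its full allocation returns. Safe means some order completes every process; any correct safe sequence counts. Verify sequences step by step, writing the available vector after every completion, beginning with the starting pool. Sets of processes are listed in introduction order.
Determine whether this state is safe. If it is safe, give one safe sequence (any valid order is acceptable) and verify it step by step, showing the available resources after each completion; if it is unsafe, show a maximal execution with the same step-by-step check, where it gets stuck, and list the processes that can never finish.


SAFE — a valid safe sequence is T5, T8, T2, T1, T3, T9, T6.
Key observation: the order's first zero-slack moment is T8 ((3, 3, 0) needed, (5, 3, 1) free — a requested resource with nothing to spare).
Check, step by step:
  pool = (3, 3, 0)
  T5: need (1, 1, 0) fits (3, 3, 0); releases (2, 0, 1), pool now (5, 3, 1)
  T8: need (3, 3, 0) fits (5, 3, 1); releases (0, 0, 1), pool now (5, 3, 2)
  T2: need (4, 2, 2) fits (5, 3, 2); releases (1, 1, 2), pool now (6, 4, 4)
  T1: need (6, 2, 4) fits (6, 4, 4); releases (0, 1, 1), pool now (6, 5, 5)
  T3: need (5, 0, 2) fits (6, 5, 5); releases (0, 2, 1), pool now (6, 7, 6)
  T9: need (6, 4, 5) fits (6, 7, 6); releases (0, 3, 0), pool now (6, 10, 6)
  T6: need (6, 10, 6) fits (6, 10, 6); releases (1, 2, 2), pool now (7, 12, 8)


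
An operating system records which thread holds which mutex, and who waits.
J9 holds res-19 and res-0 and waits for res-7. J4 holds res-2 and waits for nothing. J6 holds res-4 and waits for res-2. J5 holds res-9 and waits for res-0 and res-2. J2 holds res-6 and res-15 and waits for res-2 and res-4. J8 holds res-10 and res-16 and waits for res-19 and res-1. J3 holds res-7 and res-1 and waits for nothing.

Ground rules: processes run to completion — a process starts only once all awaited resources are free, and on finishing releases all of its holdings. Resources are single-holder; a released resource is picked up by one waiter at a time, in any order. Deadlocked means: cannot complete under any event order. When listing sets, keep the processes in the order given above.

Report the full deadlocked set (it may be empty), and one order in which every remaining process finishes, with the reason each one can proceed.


The deadlocked set is empty.
Key observation: the wait graph is acyclic; completion cascades from the unblocked processes through everyone else.
The rest can finish in the order J4, J6, J3, J9, J5, J2, J8.
Step-by-step check:
  J4: no waits; runs immediately, freeing res-2
  J6 waits on res-2 — all released -> runs and releases res-4
  J3: no waits; runs immediately, freeing res-7 and res-1
  J9 waits on res-7 — all released -> runs and releases res-19 and res-0
  J5 waits on res-0 and res-2 — all released -> runs and releases res-9
  J2 waits on res-2 and res-4 — all released -> runs and releases res-6 and res-15
  J8 waits on res-19 and res-1 — all released -> runs and releases res-10 and res-16


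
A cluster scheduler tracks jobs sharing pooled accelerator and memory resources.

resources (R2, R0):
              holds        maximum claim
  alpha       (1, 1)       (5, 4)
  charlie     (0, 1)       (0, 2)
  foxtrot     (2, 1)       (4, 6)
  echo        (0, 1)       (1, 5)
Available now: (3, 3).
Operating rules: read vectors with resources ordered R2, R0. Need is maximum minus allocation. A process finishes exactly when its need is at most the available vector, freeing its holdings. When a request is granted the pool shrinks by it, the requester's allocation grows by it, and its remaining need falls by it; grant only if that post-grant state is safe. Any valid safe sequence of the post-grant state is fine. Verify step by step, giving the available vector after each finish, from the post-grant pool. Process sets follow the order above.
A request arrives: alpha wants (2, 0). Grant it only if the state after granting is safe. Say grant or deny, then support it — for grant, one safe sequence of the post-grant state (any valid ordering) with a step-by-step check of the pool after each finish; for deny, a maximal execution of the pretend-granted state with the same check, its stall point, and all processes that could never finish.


DENY — the pretend-granted state is unsafe.
Key observation: the pool after charlie, echo is (1, 5); every surviving request exceeds it in R2, so progress ends there.
After a pretend grant, a maximal execution: charlie, echo — then nothing else fits. Walking it through:
  pool = (1, 3)
  run charlie (needs (0, 1), free (1, 3)); after release of (0, 1) the pool is (1, 4)
  run echo (needs (1, 4), free (1, 4)); after release of (0, 1) the pool is (1, 5)
  alpha still needs (2, 3) but only (1, 5) is free — short on R2
  foxtrot still needs (2, 5) but only (1, 5) is free — short on R2
Post-grant, the permanently blocked set is alpha and foxtrot.


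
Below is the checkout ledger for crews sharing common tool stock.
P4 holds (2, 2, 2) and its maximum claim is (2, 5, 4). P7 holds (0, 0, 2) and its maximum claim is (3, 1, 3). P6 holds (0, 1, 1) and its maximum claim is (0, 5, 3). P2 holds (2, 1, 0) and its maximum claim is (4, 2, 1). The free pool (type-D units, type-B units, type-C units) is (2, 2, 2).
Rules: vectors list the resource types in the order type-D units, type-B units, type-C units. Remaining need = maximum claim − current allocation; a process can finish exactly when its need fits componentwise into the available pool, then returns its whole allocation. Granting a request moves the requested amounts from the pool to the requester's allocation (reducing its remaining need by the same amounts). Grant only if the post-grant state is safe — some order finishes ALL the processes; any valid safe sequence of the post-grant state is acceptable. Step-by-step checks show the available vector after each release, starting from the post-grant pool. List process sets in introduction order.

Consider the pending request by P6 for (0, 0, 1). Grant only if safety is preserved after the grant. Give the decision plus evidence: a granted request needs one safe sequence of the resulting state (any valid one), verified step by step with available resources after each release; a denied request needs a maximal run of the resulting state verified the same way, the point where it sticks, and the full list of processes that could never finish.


GRANT: granting preserves safety; a valid post-grant sequence is P2, P7, P4, P6.
Key observation: post-grant, (2, 2, 1) remains, and an order beginning with P2 completes everyone.
Check on the post-grant state, step by step:
  pool = (2, 2, 1)
  P2: need (2, 1, 1) fits (2, 2, 1); releases (2, 1, 0), pool now (4, 3, 1)
  P7: need (3, 1, 1) fits (4, 3, 1); releases (0, 0, 2), pool now (4, 3, 3)
  P4: need (0, 3, 2) fits (4, 3, 3); releases (2, 2, 2), pool now (6, 5, 5)
  P6: need (0, 4, 1) fits (6, 5, 5); releases (0, 1, 2), pool now (6, 6, 7)


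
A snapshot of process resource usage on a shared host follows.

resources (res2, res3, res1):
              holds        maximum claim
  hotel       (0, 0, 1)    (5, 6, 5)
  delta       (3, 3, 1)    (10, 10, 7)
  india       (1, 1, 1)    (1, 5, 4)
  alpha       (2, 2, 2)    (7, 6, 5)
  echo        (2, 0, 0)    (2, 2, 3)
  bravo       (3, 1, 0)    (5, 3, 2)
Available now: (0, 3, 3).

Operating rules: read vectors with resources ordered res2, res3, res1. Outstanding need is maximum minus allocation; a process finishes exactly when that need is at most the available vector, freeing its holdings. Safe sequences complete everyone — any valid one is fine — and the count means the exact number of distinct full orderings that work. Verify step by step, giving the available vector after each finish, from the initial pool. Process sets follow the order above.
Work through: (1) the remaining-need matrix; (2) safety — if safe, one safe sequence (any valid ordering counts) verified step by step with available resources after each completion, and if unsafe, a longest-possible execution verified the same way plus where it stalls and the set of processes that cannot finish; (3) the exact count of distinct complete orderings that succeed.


(1) Outstanding need per process (order res2, res3, res1):
  hotel: (5, 6, 4)
  delta: (7, 7, 6)
  india: (0, 4, 3)
  alpha: (5, 4, 3)
  echo: (0, 2, 3)
  bravo: (2, 2, 2)
(2) SAFE. One safe sequence: echo, bravo, india, alpha, delta, hotel.
Key observation: at echo the run first touches a limit — (0, 2, 3) against (0, 3, 3), exact on a resource it actually requests.
Check, step by step:
  pool = (0, 3, 3)
  echo needs (0, 2, 3) <= (0, 3, 3) -> finishes; pool += (2, 0, 0) = (2, 3, 3)
  bravo needs (2, 2, 2) <= (2, 3, 3) -> finishes; pool += (3, 1, 0) = (5, 4, 3)
  india needs (0, 4, 3) <= (5, 4, 3) -> finishes; pool += (1, 1, 1) = (6, 5, 4)
  alpha needs (5, 4, 3) <= (6, 5, 4) -> finishes; pool += (2, 2, 2) = (8, 7, 6)
  delta needs (7, 7, 6) <= (8, 7, 6) -> finishes; pool += (3, 3, 1) = (11, 10, 7)
  hotel needs (5, 6, 4) <= (11, 10, 7) -> finishes; pool += (0, 0, 1) = (11, 10, 8)
(3) The exact count: 5 of the possible complete orderings are safe sequences.


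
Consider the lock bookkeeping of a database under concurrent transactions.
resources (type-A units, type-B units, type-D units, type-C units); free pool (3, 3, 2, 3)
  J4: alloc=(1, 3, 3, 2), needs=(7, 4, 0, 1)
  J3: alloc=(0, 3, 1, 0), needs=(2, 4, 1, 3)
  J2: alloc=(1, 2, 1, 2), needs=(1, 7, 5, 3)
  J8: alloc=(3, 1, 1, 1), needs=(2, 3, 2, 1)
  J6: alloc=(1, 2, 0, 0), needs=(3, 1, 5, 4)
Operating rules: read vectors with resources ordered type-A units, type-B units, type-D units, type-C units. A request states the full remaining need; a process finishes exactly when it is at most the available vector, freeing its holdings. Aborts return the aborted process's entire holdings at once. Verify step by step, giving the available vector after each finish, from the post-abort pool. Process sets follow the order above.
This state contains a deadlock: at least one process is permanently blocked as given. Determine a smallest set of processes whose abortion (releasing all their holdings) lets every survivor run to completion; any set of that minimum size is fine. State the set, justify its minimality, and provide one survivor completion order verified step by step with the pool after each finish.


The answer: abort J2.
Key observation: aborting J2 returns (1, 2, 1, 2), and J6 — hopeless before — runs at step 3 with the returned capacity in the pool.
Why nothing smaller works: aborting no one leaves the state deadlocked as given.
The survivors complete as J8, J3, J6, J4. Walking it through (starting from the post-abort pool):
  pool = (4, 5, 3, 5)
  run J8 (needs (2, 3, 2, 1), free (4, 5, 3, 5)); after release of (3, 1, 1, 1) the pool is (7, 6, 4, 6)
  run J3 (needs (2, 4, 1, 3), free (7, 6, 4, 6)); after release of (0, 3, 1, 0) the pool is (7, 9, 5, 6)
  run J6 (needs (3, 1, 5, 4), free (7, 9, 5, 6)); after release of (1, 2, 0, 0) the pool is (8, 11, 5, 6)
  run J4 (needs (7, 4, 0, 1), free (8, 11, 5, 6)); after release of (1, 3, 3, 2) the pool is (9, 14, 8, 8)
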